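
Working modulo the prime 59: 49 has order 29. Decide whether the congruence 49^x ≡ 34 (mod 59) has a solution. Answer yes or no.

no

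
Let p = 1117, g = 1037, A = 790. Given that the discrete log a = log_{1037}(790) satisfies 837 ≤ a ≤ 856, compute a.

854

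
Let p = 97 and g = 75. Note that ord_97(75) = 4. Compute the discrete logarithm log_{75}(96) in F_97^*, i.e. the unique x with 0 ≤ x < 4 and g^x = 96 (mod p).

Successive powers of 75 modulo 97:
  75^0=1  75^1=75  75^2=96
So 75^2 ≡ 96 (mod 97), giving x = 2.

2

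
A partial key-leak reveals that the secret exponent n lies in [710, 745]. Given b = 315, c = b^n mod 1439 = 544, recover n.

711

Compute 315^710 mod 1439 = 20, then multiply by 315 repeatedly:
  315^710=20  315^711=544
Found 544 at exponent 711.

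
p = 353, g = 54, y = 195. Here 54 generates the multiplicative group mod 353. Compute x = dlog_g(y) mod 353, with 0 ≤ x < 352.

65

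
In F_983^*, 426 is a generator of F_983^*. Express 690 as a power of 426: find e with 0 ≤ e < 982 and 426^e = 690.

155

Baby-step giant-step with m = ceil(sqrt(982)) = 32.
Baby table (426^j mod 983 for j=0..31):
  0:1  1:426  2:604  3:741  4:123  5:299  6:567  7:707
  8:384  9:406  10:931  11:457  12:48  13:788  14:485  15:180
  16:6  17:590  18:675  19:514  20:738  21:811  22:453  23:310
  24:338  25:470  26:671  27:776  28:288  29:796  30:944  31:97
Giant step factor: 426^(-32) ≡ 355 (mod 983).
Scan 690·355^i mod 983 for i = 0, 1, …:
  i=0: 690   i=1: 183   i=2: 87   i=3: 412
  i=4: 776
Match at i=4, j=27: e = 4·32 + 27 = 155.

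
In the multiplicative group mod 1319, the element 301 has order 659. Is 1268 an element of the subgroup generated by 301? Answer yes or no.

1268 ∈ ⟨301⟩ iff 1268^659 ≡ 1 (mod 1319), since |⟨301⟩| = 659.
1268^659 mod 1319 = 1.
Since 1 = 1, 1268 lies in the subgroup.

yes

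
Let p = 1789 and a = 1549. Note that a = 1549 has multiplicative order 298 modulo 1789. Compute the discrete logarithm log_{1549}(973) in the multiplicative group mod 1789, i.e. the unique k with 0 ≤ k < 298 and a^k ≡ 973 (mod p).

119

Baby-step giant-step with m = ceil(sqrt(298)) = 18.
Baby table (1549^j mod 1789 for j=0..17):
  0:1  1:1549  2:352  3:1392  4:463  5:1587  6:177  7:456
  8:1478  9:1291  10:1446  11:26  12:916  13:207  14:412  15:1304
  16:115  17:1024
Giant step factor: 1549^(-18) ≡ 1443 (mod 1789).
Scan 973·1443^i mod 1789 for i = 0, 1, …:
  i=0: 973   i=1: 1463   i=2: 89   i=3: 1408
  i=4: 1229   i=5: 548   i=6: 26
Match at i=6, j=11: k = 6·18 + 11 = 119.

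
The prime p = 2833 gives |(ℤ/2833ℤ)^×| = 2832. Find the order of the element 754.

The order of 754 must divide p − 1 = 2832 = 2^4 · 3 · 59.
Divisors: 1, 2, 3, 4, 6, 8, 12, 16, 24, 48, 59, 118, 177, 236, 354, 472, 708, 944, 1416, 2832.
Check each in increasing order: 754^1 ≡ 754;  754^2 ≡ 1916;  754^3 ≡ 2667;  754^4 ≡ 2321;  754^6 ≡ 2059;  754^8 ≡ 1508;  754^12 ≡ 1313;  754^16 ≡ 1998;  754^24 ≡ 1505;  754^48 ≡ 1458;  754^59 ≡ 2832;  754^118 ≡ 1.
Smallest exponent giving 1 is 118.

118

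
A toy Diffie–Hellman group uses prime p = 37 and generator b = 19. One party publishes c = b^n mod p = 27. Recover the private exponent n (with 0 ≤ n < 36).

30

Successive powers of 19 modulo 37:
  19^0=1  19^1=19  19^2=28  19^3=14  19^4=7  19^5=22
  19^6=11  19^7=24  19^8=12  19^9=6  19^10=3  19^11=20
  19^12=10  19^13=5  19^14=21  19^15=29  19^16=33  19^17=35
  19^18=36  19^19=18  19^20=9  19^21=23  19^22=30  19^23=15
  19^24=26  19^25=13  19^26=25  19^27=31  19^28=34  19^29=17
  19^30=27
So 19^30 ≡ 27 (mod 37), giving n = 30.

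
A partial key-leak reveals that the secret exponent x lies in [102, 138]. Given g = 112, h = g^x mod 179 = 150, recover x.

109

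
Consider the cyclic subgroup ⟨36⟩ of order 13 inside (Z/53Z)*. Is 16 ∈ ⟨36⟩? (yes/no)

⟨36⟩ has order 13; its elements mod 53 are {1, 10, 13, 15, 16, 24, 28, 36, 42, 44, 46, 47, 49}.
16 is in this set.

yes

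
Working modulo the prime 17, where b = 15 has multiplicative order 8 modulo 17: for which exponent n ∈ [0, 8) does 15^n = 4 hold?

Successive powers of 15 modulo 17:
  15^0=1  15^1=15  15^2=4
So 15^2 ≡ 4 (mod 17), giving n = 2.

2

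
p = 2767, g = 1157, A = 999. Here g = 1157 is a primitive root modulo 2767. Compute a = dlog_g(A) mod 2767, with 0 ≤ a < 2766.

68

Baby-step giant-step with m = ceil(sqrt(2766)) = 53.
Baby table (1157^j mod 2767 for j=0..52):
  0:1  1:1157  2:2188  3:2478  4:434  5:1311  6:511  7:1856
  8:200  9:1739  10:414  11:307  12:1023  13:2102  14:2588  15:422
  16:1262  17:1925  18:2557  19:526  20:2609  21:2583  22:171  23:1390
  24:603  25:387  26:2272  27:54  28:1604  29:1938  30:996  31:1300
  32:1619  33:2691  34:612  35:2499  36:2595  37:220  38:2743  39:2669
  40:61  41:1402  42:652  43:1740  44:1571  45:2495  46:734  47:2536
  48:1132  49:933  50:351  51:2125  52:1529
Giant step factor: 1157^(-53) ≡ 992 (mod 2767).
Scan 999·992^i mod 2767 for i = 0, 1, …:
  i=0: 999   i=1: 422
Match at i=1, j=15: a = 1·53 + 15 = 68.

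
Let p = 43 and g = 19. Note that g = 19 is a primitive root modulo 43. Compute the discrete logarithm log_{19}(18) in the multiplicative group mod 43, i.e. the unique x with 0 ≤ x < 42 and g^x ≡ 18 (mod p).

17

Successive powers of 19 modulo 43:
  19^0=1  19^1=19  19^2=17  19^3=22  19^4=31  19^5=30
  19^6=11  19^7=37  19^8=15  19^9=27  19^10=40  19^11=29
  19^12=35  19^13=20  19^14=36  19^15=39  19^16=10  19^17=18
So 19^17 ≡ 18 (mod 43), giving x = 17.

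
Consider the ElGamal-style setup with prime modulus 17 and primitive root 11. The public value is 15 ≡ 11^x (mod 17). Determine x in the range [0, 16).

10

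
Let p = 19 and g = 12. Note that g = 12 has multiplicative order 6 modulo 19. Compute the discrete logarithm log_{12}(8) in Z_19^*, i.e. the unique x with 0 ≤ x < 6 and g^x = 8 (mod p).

Successive powers of 12 modulo 19:
  12^0=1  12^1=12  12^2=11  12^3=18  12^4=7  12^5=8
So 12^5 ≡ 8 (mod 19), giving x = 5.

5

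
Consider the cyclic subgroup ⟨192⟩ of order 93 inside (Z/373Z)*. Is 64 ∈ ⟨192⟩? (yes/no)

no

64 ∈ ⟨192⟩ iff 64^93 ≡ 1 (mod 373), since |⟨192⟩| = 93.
64^93 mod 373 = 372.
Since 372 ≠ 1, 64 does not lie in the subgroup.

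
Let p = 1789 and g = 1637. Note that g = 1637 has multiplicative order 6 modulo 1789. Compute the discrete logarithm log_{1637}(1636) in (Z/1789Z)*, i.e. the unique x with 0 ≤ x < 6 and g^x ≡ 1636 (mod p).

2

Successive powers of 1637 modulo 1789:
  1637^0=1  1637^1=1637  1637^2=1636
So 1637^2 ≡ 1636 (mod 1789), giving x = 2.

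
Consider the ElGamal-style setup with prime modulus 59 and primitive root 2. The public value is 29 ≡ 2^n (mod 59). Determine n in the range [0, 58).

28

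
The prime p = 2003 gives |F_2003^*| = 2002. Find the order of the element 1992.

The order of 1992 must divide p − 1 = 2002 = 2 · 7 · 11 · 13.
Divisors: 1, 2, 7, 11, 13, 14, 22, 26, 77, 91, 143, 154, 182, 286, 1001, 2002.
Check each in increasing order: 1992^1 ≡ 1992;  1992^2 ≡ 121;  1992^7 ≡ 16;  1992^11 ≡ 1908;  1992^13 ≡ 523;  1992^14 ≡ 256;  1992^22 ≡ 1013;  1992^26 ≡ 1121;  1992^77 ≡ 484;  1992^91 ≡ 1721;  1992^143 ≡ 1.
Smallest exponent giving 1 is 143.

143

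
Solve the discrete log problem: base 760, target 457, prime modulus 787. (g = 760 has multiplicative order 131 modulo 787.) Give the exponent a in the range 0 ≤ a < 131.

Baby-step giant-step with m = ceil(sqrt(131)) = 12.
Baby table (760^j mod 787 for j=0..11):
  0:1  1:760  2:729  3:779  4:216  5:464  6:64  7:633
  8:223  9:275  10:445  11:577
Giant step factor: 760^(-12) ≡ 44 (mod 787).
Scan 457·44^i mod 787 for i = 0, 1, …:
  i=0: 457   i=1: 433   i=2: 164   i=3: 133
  i=4: 343   i=5: 139   i=6: 607   i=7: 737
  i=8: 161   i=9: 1
Match at i=9, j=0: a = 9·12 + 0 = 108.

108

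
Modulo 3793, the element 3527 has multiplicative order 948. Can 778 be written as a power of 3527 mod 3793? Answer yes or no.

yes

778 ∈ ⟨3527⟩ iff 778^948 ≡ 1 (mod 3793), since |⟨3527⟩| = 948.
778^948 mod 3793 = 1.
Since 1 = 1, 778 lies in the subgroup.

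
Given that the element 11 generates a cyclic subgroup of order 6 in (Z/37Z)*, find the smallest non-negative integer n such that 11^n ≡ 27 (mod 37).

5

Successive powers of 11 modulo 37:
  11^0=1  11^1=11  11^2=10  11^3=36  11^4=26  11^5=27
So 11^5 ≡ 27 (mod 37), giving n = 5.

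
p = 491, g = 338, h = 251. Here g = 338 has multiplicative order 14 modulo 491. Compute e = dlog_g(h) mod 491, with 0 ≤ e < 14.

11

Successive powers of 338 modulo 491:
  338^0=1  338^1=338  338^2=332  338^3=268  338^4=240  338^5=105
  338^6=138  338^7=490  338^8=153  338^9=159  338^10=223  338^11=251
So 338^11 ≡ 251 (mod 491), giving e = 11.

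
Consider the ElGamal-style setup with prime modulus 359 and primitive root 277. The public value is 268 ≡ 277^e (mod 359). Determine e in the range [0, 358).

259

Baby-step giant-step with m = ceil(sqrt(358)) = 19.
Baby table (277^j mod 359 for j=0..18):
  0:1  1:277  2:262  3:56  4:75  5:312  6:264  7:251
  8:240  9:65  10:55  11:157  12:50  13:208  14:176  15:287
  16:160  17:163  18:276
Giant step factor: 277^(-19) ≡ 335 (mod 359).
Scan 268·335^i mod 359 for i = 0, 1, …:
  i=0: 268   i=1: 30   i=2: 357   i=3: 48
  i=4: 284   i=5: 5   i=6: 239   i=7: 8
  i=8: 167   i=9: 300   i=10: 339   i=11: 121
  i=12: 327   i=13: 50
Match at i=13, j=12: e = 13·19 + 12 = 259.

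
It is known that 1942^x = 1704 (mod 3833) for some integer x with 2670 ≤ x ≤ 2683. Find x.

Compute 1942^2670 mod 3833 = 1704, then multiply by 1942 repeatedly:
  1942^2670=1704
Found 1704 at exponent 2670.

2670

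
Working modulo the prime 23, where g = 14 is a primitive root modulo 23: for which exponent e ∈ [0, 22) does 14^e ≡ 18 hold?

Successive powers of 14 modulo 23:
  14^0=1  14^1=14  14^2=12  14^3=7  14^4=6  14^5=15
  14^6=3  14^7=19  14^8=13  14^9=21  14^10=18
So 14^10 ≡ 18 (mod 23), giving e = 10.

10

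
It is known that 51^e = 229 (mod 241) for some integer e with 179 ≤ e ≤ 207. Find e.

194

Compute 51^179 mod 241 = 195, then multiply by 51 repeatedly:
  51^179=195  51^180=64  51^181=131  51^182=174  51^183=198
  51^184=217  51^185=222  51^186=236  51^187=227  51^188=9
  51^189=218  51^190=32  51^191=186  51^192=87  51^193=99
  51^194=229
Found 229 at exponent 194.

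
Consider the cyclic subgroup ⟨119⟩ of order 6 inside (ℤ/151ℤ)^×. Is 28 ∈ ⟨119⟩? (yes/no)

⟨119⟩ has order 6; its elements mod 151 are {1, 32, 33, 118, 119, 150}.
28 is not in this set.

no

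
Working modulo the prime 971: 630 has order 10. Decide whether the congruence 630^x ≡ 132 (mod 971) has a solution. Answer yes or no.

⟨630⟩ has order 10; its elements mod 971 are {1, 65, 168, 239, 341, 630, 732, 803, 906, 970}.
132 is not in this set.

no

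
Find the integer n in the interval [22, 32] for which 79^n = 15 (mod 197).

Compute 79^22 mod 197 = 4, then multiply by 79 repeatedly:
  79^22=4  79^23=119  79^24=142  79^25=186  79^26=116
  79^27=102  79^28=178  79^29=75  79^30=15
Found 15 at exponent 30.

30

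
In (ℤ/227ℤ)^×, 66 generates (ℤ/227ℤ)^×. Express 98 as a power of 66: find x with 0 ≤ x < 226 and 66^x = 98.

Baby-step giant-step with m = ceil(sqrt(226)) = 16.
Baby table (66^j mod 227 for j=0..15):
  0:1  1:66  2:43  3:114  4:33  5:135  6:57  7:130
  8:181  9:142  10:65  11:204  12:71  13:146  14:102  15:149
Giant step factor: 66^(-16) ≡ 28 (mod 227).
Scan 98·28^i mod 227 for i = 0, 1, …:
  i=0: 98   i=1: 20   i=2: 106   i=3: 17
  i=4: 22   i=5: 162   i=6: 223   i=7: 115
  i=8: 42   i=9: 41   i=10: 13   i=11: 137
  i=12: 204
Match at i=12, j=11: x = 12·16 + 11 = 203.

203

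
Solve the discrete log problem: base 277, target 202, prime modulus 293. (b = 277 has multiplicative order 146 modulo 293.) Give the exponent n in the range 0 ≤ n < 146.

Baby-step giant-step with m = ceil(sqrt(146)) = 13.
Baby table (277^j mod 293 for j=0..12):
  0:1  1:277  2:256  3:6  4:197  5:71  6:36  7:10
  8:133  9:216  10:60  11:212  12:124
Giant step factor: 277^(-13) ≡ 35 (mod 293).
Scan 202·35^i mod 293 for i = 0, 1, …:
  i=0: 202   i=1: 38   i=2: 158   i=3: 256
Match at i=3, j=2: n = 3·13 + 2 = 41.

41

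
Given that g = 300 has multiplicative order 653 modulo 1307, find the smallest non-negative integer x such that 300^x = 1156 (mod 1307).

262

Baby-step giant-step with m = ceil(sqrt(653)) = 26.
Baby table (300^j mod 1307 for j=0..25):
  0:1  1:300  2:1124  3:1301  4:814  5:1098  6:36  7:344
  8:1254  9:1091  10:550  11:318  12:1296  13:621  14:706  15:66
  16:195  17:992  18:911  19:137  20:583  21:1069  22:485  23:423
  24:121  25:1011
Giant step factor: 300^(-26) ≡ 86 (mod 1307).
Scan 1156·86^i mod 1307 for i = 0, 1, …:
  i=0: 1156   i=1: 84   i=2: 689   i=3: 439
  i=4: 1158   i=5: 256   i=6: 1104   i=7: 840
  i=8: 355   i=9: 469   i=10: 1124
Match at i=10, j=2: x = 10·26 + 2 = 262.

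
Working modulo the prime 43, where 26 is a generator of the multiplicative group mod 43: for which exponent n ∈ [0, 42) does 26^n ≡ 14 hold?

Successive powers of 26 modulo 43:
  26^0=1  26^1=26  26^2=31  26^3=32  26^4=15  26^5=3
  26^6=35  26^7=7  26^8=10  26^9=2  26^10=9  26^11=19
  26^12=21  26^13=30  26^14=6  26^15=27  26^16=14
So 26^16 ≡ 14 (mod 43), giving n = 16.

16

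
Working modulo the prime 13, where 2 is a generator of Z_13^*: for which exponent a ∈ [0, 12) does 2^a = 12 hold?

6

Successive powers of 2 modulo 13:
  2^0=1  2^1=2  2^2=4  2^3=8  2^4=3  2^5=6
  2^6=12
So 2^6 ≡ 12 (mod 13), giving a = 6.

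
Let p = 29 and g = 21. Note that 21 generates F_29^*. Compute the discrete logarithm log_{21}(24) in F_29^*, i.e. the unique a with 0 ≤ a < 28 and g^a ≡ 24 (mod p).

Successive powers of 21 modulo 29:
  21^0=1  21^1=21  21^2=6  21^3=10  21^4=7  21^5=2
  21^6=13  21^7=12  21^8=20  21^9=14  21^10=4  21^11=26
  21^12=24
So 21^12 ≡ 24 (mod 29), giving a = 12.

12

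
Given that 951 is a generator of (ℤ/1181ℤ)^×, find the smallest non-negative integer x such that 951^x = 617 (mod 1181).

647

Baby-step giant-step with m = ceil(sqrt(1180)) = 35.
Baby table (951^j mod 1181 for j=0..34):
  0:1  1:951  2:936  3:843  4:975  5:140  6:868  7:1130
  8:1101  9:685  10:704  11:1058  12:1127  13:610  14:239  15:537
  16:495  17:707  18:368  19:392  20:777  21:802  22:957  23:737
  24:554  25:128  26:85  27:527  28:433  29:795  30:205  31:90
  32:558  33:389  34:286
Giant step factor: 951^(-35) ≡ 209 (mod 1181).
Scan 617·209^i mod 1181 for i = 0, 1, …:
  i=0: 617   i=1: 224   i=2: 757   i=3: 1140
  i=4: 879   i=5: 656   i=6: 108   i=7: 133
  i=8: 634   i=9: 234     …   i=17: 139
  i=18: 707
Match at i=18, j=17: x = 18·35 + 17 = 647.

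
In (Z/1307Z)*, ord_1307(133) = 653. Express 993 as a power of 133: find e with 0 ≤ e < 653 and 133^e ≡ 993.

5

Baby-step giant-step with m = ceil(sqrt(653)) = 26.
Baby table (133^j mod 1307 for j=0..25):
  0:1  1:133  2:698  3:37  4:1000  5:993  6:62  7:404
  8:145  9:987  10:571  11:137  12:1230  13:215  14:1148  15:1072
  16:113  17:652  18:454  19:260  20:598  21:1114  22:471  23:1214
  24:701  25:436
Giant step factor: 133^(-26) ≡ 1081 (mod 1307).
Scan 993·1081^i mod 1307 for i = 0, 1, …:
  i=0: 993
Match at i=0, j=5: e = 0·26 + 5 = 5.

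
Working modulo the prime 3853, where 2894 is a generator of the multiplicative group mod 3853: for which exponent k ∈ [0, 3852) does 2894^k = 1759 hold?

Baby-step giant-step with m = ceil(sqrt(3852)) = 63.
Baby table (2894^j mod 3853 for j=0..62):
  0:1  1:2894  2:2667  3:739  4:251  5:2030  6:2848  7:545
  8:1353  9:934  10:2043  11:1940  12:539  13:3254  14:344  15:1462
  16:434  17:3771  18:1578  19:927  20:1050  21:2536  22:3072  23:1497
  24:1546  25:791  26:472  27:2006  28:2746  29:2038  30:2882  31:2616
  32:3412  33:2942  34:2871  35:1606  36:1046  37:2519  38:110  39:2394
  40:542  41:377  42:639  43:3679  44:1187  45:2155  46:2416  47:2562
  48:1256  49:1485  50:1495  51:3464  52:3163  53:2847  54:1504  55:2539
  56:195  57:1792  58:3763  59:1544  60:2709  61:2844  62:528
Giant step factor: 2894^(-63) ≡ 1523 (mod 3853).
Scan 1759·1523^i mod 3853 for i = 0, 1, …:
  i=0: 1759   i=1: 1122   i=2: 1927   i=3: 2688
  i=4: 1938   i=5: 176   i=6: 2191   i=7: 195
Match at i=7, j=56: k = 7·63 + 56 = 497.

497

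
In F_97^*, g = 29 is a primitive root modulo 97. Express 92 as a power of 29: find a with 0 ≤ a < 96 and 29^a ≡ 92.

85

Baby-step giant-step with m = ceil(sqrt(96)) = 10.
Baby table (29^j mod 97 for j=0..9):
  0:1  1:29  2:65  3:42  4:54  5:14  6:18  7:37
  8:6  9:77
Giant step factor: 29^(-10) ≡ 49 (mod 97).
Scan 92·49^i mod 97 for i = 0, 1, …:
  i=0: 92   i=1: 46   i=2: 23   i=3: 60
  i=4: 30   i=5: 15   i=6: 56   i=7: 28
  i=8: 14
Match at i=8, j=5: a = 8·10 + 5 = 85.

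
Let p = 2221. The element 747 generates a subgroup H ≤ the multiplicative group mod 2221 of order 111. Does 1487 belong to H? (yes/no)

1487 ∈ ⟨747⟩ iff 1487^111 ≡ 1 (mod 2221), since |⟨747⟩| = 111.
1487^111 mod 2221 = 2220.
Since 2220 ≠ 1, 1487 does not lie in the subgroup.

no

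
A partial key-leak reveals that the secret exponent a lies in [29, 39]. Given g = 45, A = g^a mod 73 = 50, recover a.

Compute 45^29 mod 73 = 20, then multiply by 45 repeatedly:
  45^29=20  45^30=24  45^31=58  45^32=55  45^33=66
  45^34=50
Found 50 at exponent 34.

34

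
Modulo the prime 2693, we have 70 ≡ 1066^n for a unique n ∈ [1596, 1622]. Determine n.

1599

Compute 1066^1596 mod 2693 = 1758, then multiply by 1066 repeatedly:
  1066^1596=1758  1066^1597=2393  1066^1598=667  1066^1599=70
Found 70 at exponent 1599.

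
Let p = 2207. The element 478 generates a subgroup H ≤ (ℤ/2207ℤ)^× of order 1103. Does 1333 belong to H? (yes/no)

no

1333 ∈ ⟨478⟩ iff 1333^1103 ≡ 1 (mod 2207), since |⟨478⟩| = 1103.
1333^1103 mod 2207 = 2206.
Since 2206 ≠ 1, 1333 does not lie in the subgroup.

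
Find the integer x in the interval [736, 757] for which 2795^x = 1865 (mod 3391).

737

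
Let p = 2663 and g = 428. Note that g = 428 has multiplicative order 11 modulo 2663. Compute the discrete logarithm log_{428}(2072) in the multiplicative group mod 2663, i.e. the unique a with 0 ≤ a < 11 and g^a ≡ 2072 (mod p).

6

Successive powers of 428 modulo 2663:
  428^0=1  428^1=428  428^2=2100  428^3=1369  428^4=72  428^5=1523
  428^6=2072
So 428^6 ≡ 2072 (mod 2663), giving a = 6.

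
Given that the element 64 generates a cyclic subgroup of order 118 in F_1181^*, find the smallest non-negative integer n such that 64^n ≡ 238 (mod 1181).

Baby-step giant-step with m = ceil(sqrt(118)) = 11.
Baby table (64^j mod 1181 for j=0..10):
  0:1  1:64  2:553  3:1143  4:1111  5:244  6:263  7:298
  8:176  9:635  10:486
Giant step factor: 64^(-11) ≡ 727 (mod 1181).
Scan 238·727^i mod 1181 for i = 0, 1, …:
  i=0: 238   i=1: 600   i=2: 411   i=3: 4
  i=4: 546   i=5: 126   i=6: 665   i=7: 426
  i=8: 280   i=9: 428   i=10: 553
Match at i=10, j=2: n = 10·11 + 2 = 112.

112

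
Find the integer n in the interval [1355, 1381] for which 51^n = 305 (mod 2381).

Compute 51^1355 mod 2381 = 838, then multiply by 51 repeatedly:
  51^1355=838  51^1356=2261  51^1357=1023  51^1358=2172  51^1359=1246
  51^1360=1640  51^1361=305
Found 305 at exponent 1361.

1361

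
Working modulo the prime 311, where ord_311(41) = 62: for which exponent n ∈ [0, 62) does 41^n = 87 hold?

51

Baby-step giant-step with m = ceil(sqrt(62)) = 8.
Baby table (41^j mod 311 for j=0..7):
  0:1  1:41  2:126  3:190  4:15  5:304  6:24  7:51
Giant step factor: 41^(-8) ≡ 47 (mod 311).
Scan 87·47^i mod 311 for i = 0, 1, …:
  i=0: 87   i=1: 46   i=2: 296   i=3: 228
  i=4: 142   i=5: 143   i=6: 190
Match at i=6, j=3: n = 6·8 + 3 = 51.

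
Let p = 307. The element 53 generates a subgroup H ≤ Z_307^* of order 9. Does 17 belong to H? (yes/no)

⟨53⟩ has order 9; its elements mod 307 are {1, 17, 46, 53, 93, 168, 274, 287, 289}.
17 is in this set.

yes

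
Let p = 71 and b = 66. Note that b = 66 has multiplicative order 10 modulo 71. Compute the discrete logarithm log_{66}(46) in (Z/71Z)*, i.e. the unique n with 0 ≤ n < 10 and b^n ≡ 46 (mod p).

7

Successive powers of 66 modulo 71:
  66^0=1  66^1=66  66^2=25  66^3=17  66^4=57  66^5=70
  66^6=5  66^7=46
So 66^7 ≡ 46 (mod 71), giving n = 7.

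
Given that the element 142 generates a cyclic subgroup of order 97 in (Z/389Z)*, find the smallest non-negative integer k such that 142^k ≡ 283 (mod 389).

Baby-step giant-step with m = ceil(sqrt(97)) = 10.
Baby table (142^j mod 389 for j=0..9):
  0:1  1:142  2:325  3:248  4:206  5:77  6:42  7:129
  8:35  9:302
Giant step factor: 142^(-10) ≡ 269 (mod 389).
Scan 283·269^i mod 389 for i = 0, 1, …:
  i=0: 283   i=1: 272   i=2: 36   i=3: 348
  i=4: 252   i=5: 102   i=6: 208   i=7: 325
Match at i=7, j=2: k = 7·10 + 2 = 72.

72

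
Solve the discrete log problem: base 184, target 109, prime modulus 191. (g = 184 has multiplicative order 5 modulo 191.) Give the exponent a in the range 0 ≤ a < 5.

4

Successive powers of 184 modulo 191:
  184^0=1  184^1=184  184^2=49  184^3=39  184^4=109
So 184^4 ≡ 109 (mod 191), giving a = 4.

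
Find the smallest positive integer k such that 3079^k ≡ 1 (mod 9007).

The order of 3079 must divide p − 1 = 9006 = 2 · 3 · 19 · 79.
Divisors: 1, 2, 3, 6, 19, 38, 57, 79, 114, 158, 237, 474, 1501, 3002, 4503, 9006.
Check each in increasing order: 3079^1 ≡ 3079;  3079^2 ≡ 4877;  3079^3 ≡ 1614;  3079^6 ≡ 1973;  3079^19 ≡ 3550;  3079^38 ≡ 1707;  3079^57 ≡ 7146;  3079^79 ≡ 1278;  3079^114 ≡ 4633;  3079^158 ≡ 3017;  3079^237 ≡ 730;  3079^474 ≡ 1487;  3079^1501 ≡ 1.
Smallest exponent giving 1 is 1501.

1501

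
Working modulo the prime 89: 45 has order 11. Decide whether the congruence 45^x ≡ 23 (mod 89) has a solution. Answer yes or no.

⟨45⟩ has order 11; its elements mod 89 are {1, 2, 4, 8, 16, 32, 39, 45, 64, 67, 78}.
23 is not in this set.

no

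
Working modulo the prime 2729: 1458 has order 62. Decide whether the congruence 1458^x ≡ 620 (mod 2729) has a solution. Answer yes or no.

yes

620 ∈ ⟨1458⟩ iff 620^62 ≡ 1 (mod 2729), since |⟨1458⟩| = 62.
620^62 mod 2729 = 1.
Since 1 = 1, 620 lies in the subgroup.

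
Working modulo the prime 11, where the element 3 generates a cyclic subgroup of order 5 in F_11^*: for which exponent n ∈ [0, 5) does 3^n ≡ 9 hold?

2

Successive powers of 3 modulo 11:
  3^0=1  3^1=3  3^2=9
So 3^2 ≡ 9 (mod 11), giving n = 2.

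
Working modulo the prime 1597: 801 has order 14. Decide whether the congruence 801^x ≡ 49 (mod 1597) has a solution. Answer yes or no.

no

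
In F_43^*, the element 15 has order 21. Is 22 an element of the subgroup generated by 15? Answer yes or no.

⟨15⟩ has order 21; its elements mod 43 are {1, 4, 6, 9, 10, 11, 13, 14, 15, 16, 17, 21, 23, 24, 25, 31, 35, 36, 38, 40, 41}.
22 is not in this set.

no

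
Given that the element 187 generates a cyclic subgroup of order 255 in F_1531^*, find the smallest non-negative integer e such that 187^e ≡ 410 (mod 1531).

13

Baby-step giant-step with m = ceil(sqrt(255)) = 16.
Baby table (187^j mod 1531 for j=0..15):
  0:1  1:187  2:1287  3:302  4:1358  5:1331  6:875  7:1339
  8:840  9:918  10:194  11:1065  12:125  13:410  14:120  15:1006
Giant step factor: 187^(-16) ≡ 513 (mod 1531).
Scan 410·513^i mod 1531 for i = 0, 1, …:
  i=0: 410
Match at i=0, j=13: e = 0·16 + 13 = 13.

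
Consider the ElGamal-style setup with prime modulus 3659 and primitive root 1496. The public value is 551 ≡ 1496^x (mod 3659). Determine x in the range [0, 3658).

361

Baby-step giant-step with m = ceil(sqrt(3658)) = 61.
Baby table (1496^j mod 3659 for j=0..60):
  0:1  1:1496  2:2367  3:2779  4:760  5:2670  6:2351  7:797
  8:3137  9:2114  10:1168  11:1985  12:2111  13:339  14:2202  15:1092
  16:1718  17:1510  18:1357  19:2986  20:3076  21:2333  22:3141  23:780
  24:3318  25:2124  26:1492  27:42  28:629  29:621  30:3289  31:2648
  32:2370  33:3608  34:543  35:30  36:972  37:1489  38:2872  39:846
  40:3261  41:1009  42:1956  43:2635  44:1217  45:2109  46:1006  47:1127
  48:2852  49:198  50:3488  51:314  52:1392  53:461  54:1764  55:805
  56:469  57:2755  58:1446  59:747  60:1517
Giant step factor: 1496^(-61) ≡ 1035 (mod 3659).
Scan 551·1035^i mod 3659 for i = 0, 1, …:
  i=0: 551   i=1: 3140   i=2: 708   i=3: 980
  i=4: 757   i=5: 469
Match at i=5, j=56: x = 5·61 + 56 = 361.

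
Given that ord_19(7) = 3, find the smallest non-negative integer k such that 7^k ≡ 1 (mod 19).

0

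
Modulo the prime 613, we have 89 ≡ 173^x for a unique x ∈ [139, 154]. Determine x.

140

Compute 173^139 mod 613 = 408, then multiply by 173 repeatedly:
  173^139=408  173^140=89
Found 89 at exponent 140.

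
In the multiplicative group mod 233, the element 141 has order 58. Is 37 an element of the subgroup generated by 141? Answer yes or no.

37 ∈ ⟨141⟩ iff 37^58 ≡ 1 (mod 233), since |⟨141⟩| = 58.
37^58 mod 233 = 1.
Since 1 = 1, 37 lies in the subgroup.

yes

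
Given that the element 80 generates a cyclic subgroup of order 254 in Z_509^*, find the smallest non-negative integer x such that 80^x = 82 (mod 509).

Baby-step giant-step with m = ceil(sqrt(254)) = 16.
Baby table (80^j mod 509 for j=0..15):
  0:1  1:80  2:292  3:455  4:261  5:11  6:371  7:158
  8:424  9:326  10:121  11:9  12:211  13:83  14:23  15:313
Giant step factor: 80^(-16) ≡ 36 (mod 509).
Scan 82·36^i mod 509 for i = 0, 1, …:
  i=0: 82   i=1: 407   i=2: 400   i=3: 148
  i=4: 238   i=5: 424
Match at i=5, j=8: x = 5·16 + 8 = 88.

88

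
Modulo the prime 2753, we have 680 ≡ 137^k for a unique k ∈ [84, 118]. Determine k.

Compute 137^84 mod 2753 = 2040, then multiply by 137 repeatedly:
  137^84=2040  137^85=1427  137^86=36  137^87=2179  137^88=1199
  137^89=1836  137^90=1009  137^91=583  137^92=34  137^93=1905
  137^94=2203  137^95=1734  137^96=800  137^97=2233  137^98=338
  137^99=2258  137^100=1010  137^101=720  137^102=2285  137^103=1956
  137^104=931  137^105=909  137^106=648  137^107=680
Found 680 at exponent 107.

107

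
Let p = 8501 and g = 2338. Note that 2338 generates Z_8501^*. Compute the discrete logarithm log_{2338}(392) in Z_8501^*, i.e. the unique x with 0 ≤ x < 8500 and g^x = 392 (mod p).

4333

Baby-step giant-step with m = ceil(sqrt(8500)) = 93.
Baby table (2338^j mod 8501 for j=0..92):
  0:1  1:2338  2:101  3:6611  4:1700  5:4633  6:1680  7:378
  8:8161  9:4174  10:8165  11:5025  12:68  13:5966  14:6868  15:7496
  16:5087  17:507  18:3727  19:201  20:2383  21:3299  22:2655  23:1660
  24:4624  25:6141  26:7970  27:8169  28:5876  29:472  30:6907  31:5167
  32:525  33:3306  34:2019  35:2367  36:8396  37:1039  38:6397  39:2927
  40:21  41:6593  42:2121  43:2815  44:1696  45:3782  46:1276  47:7938
  48:1361  49:2644  50:1445  51:3513  52:1428  53:6272  54:8212  55:4398
  56:4815  57:2146  58:1758  59:4221  60:7538  61:1271  62:4749  63:856
  64:3593  65:1446  66:5851  67:1529  68:4382  69:1411  70:530  71:6495
  72:2524  73:1418  74:8395  75:7202  76:6296  77:4817  78:6822  79:1960
  80:441  81:2437  82:2036  83:8109  84:1612  85:2913  86:1293  87:5179
  88:3078  89:4518  90:4842  91:5765  92:4485
Giant step factor: 2338^(-93) ≡ 4608 (mod 8501).
Scan 392·4608^i mod 8501 for i = 0, 1, …:
  i=0: 392   i=1: 4124   i=2: 3657   i=3: 2474
  i=4: 351   i=5: 2218   i=6: 2342   i=7: 4167
  i=8: 6278   i=9: 121     …   i=45: 2735
  i=46: 4398
Match at i=46, j=55: x = 46·93 + 55 = 4333.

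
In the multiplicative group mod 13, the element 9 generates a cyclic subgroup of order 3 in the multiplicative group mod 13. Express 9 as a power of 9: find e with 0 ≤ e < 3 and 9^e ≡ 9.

1

Successive powers of 9 modulo 13:
  9^0=1  9^1=9
So 9^1 ≡ 9 (mod 13), giving e = 1.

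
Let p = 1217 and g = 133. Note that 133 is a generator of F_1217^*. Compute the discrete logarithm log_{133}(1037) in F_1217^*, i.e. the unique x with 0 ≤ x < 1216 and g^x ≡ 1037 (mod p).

Baby-step giant-step with m = ceil(sqrt(1216)) = 35.
Baby table (133^j mod 1217 for j=0..34):
  0:1  1:133  2:651  3:176  4:285  5:178  6:551  7:263
  8:903  9:833  10:42  11:718  12:568  13:90  14:1017  15:174
  16:19  17:93  18:199  19:910  20:547  21:948  22:733  23:129
  24:119  25:6  26:798  27:255  28:1056  29:493  30:1068  31:872
  32:361  33:550  34:130
Giant step factor: 133^(-35) ≡ 1019 (mod 1217).
Scan 1037·1019^i mod 1217 for i = 0, 1, …:
  i=0: 1037   i=1: 347   i=2: 663   i=3: 162
  i=4: 783   i=5: 742   i=6: 341   i=7: 634
  i=8: 1036   i=9: 545     …   i=13: 976
  i=14: 255
Match at i=14, j=27: x = 14·35 + 27 = 517.

517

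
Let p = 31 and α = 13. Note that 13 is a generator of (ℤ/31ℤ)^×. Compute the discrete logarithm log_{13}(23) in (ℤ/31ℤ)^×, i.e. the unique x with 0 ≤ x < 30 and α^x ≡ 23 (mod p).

27

Successive powers of 13 modulo 31:
  13^0=1  13^1=13  13^2=14  13^3=27  13^4=10  13^5=6
  13^6=16  13^7=22  13^8=7  13^9=29  13^10=5  13^11=3
  13^12=8  13^13=11  13^14=19  13^15=30  13^16=18  13^17=17
  13^18=4  13^19=21  13^20=25  13^21=15  13^22=9  13^23=24
  13^24=2  13^25=26  13^26=28  13^27=23
So 13^27 ≡ 23 (mod 31), giving x = 27.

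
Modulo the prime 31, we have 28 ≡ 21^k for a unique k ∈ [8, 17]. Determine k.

14

Compute 21^8 mod 31 = 14, then multiply by 21 repeatedly:
  21^8=14  21^9=15  21^10=5  21^11=12  21^12=4
  21^13=22  21^14=28
Found 28 at exponent 14.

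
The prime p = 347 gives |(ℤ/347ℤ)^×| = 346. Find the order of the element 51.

346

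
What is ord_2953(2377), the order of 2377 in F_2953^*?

The order of 2377 must divide p − 1 = 2952 = 2^3 · 3^2 · 41.
Divisors: 1, 2, 3, 4, 6, 8, 9, 12, 18, 24, 36, 41, 72, 82, 123, 164, 246, 328, 369, 492, 738, 984, 1476, 2952.
Check each in increasing order: 2377^1 ≡ 2377;  2377^2 ≡ 1040;  2377^3 ≡ 419;  2377^4 ≡ 802;  2377^6 ≡ 1334;  2377^8 ≡ 2403;  2377^9 ≡ 829;  2377^12 ≡ 1850;  2377^18 ≡ 2145;  2377^24 ≡ 2926;  2377^36 ≡ 251;  2377^41 ≡ 2546;  2377^72 ≡ 988;  2377^82 ≡ 281;  2377^123 ≡ 800;  2377^164 ≡ 2183;  2377^246 ≡ 2152;  2377^328 ≡ 2300;  2377^369 ≡ 1.
Smallest exponent giving 1 is 369.

369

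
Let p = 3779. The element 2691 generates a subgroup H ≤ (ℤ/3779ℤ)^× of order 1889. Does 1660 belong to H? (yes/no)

1660 ∈ ⟨2691⟩ iff 1660^1889 ≡ 1 (mod 3779), since |⟨2691⟩| = 1889.
1660^1889 mod 3779 = 3778.
Since 3778 ≠ 1, 1660 does not lie in the subgroup.

no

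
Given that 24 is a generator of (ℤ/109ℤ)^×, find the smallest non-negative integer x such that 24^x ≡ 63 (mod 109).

36

Baby-step giant-step with m = ceil(sqrt(108)) = 11.
Baby table (24^j mod 109 for j=0..10):
  0:1  1:24  2:31  3:90  4:89  5:65  6:34  7:53
  8:73  9:8  10:83
Giant step factor: 24^(-11) ≡ 40 (mod 109).
Scan 63·40^i mod 109 for i = 0, 1, …:
  i=0: 63   i=1: 13   i=2: 84   i=3: 90
Match at i=3, j=3: x = 3·11 + 3 = 36.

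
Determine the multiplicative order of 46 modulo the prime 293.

The order of 46 must divide p − 1 = 292 = 2^2 · 73.
Divisors: 1, 2, 4, 73, 146, 292.
Check each in increasing order: 46^1 ≡ 46;  46^2 ≡ 65;  46^4 ≡ 123;  46^73 ≡ 1.
Smallest exponent giving 1 is 73.

73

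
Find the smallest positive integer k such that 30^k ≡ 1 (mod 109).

108

The order of 30 must divide p − 1 = 108 = 2^2 · 3^3.
Divisors: 1, 2, 3, 4, 6, 9, 12, 18, 27, 36, 54, 108.
Check each in increasing order: 30^1 ≡ 30;  30^2 ≡ 28;  30^3 ≡ 77;  30^4 ≡ 21;  30^6 ≡ 43;  30^9 ≡ 41;  30^12 ≡ 105;  30^18 ≡ 46;  30^27 ≡ 33;  30^36 ≡ 45;  30^54 ≡ 108;  30^108 ≡ 1.
Smallest exponent giving 1 is 108.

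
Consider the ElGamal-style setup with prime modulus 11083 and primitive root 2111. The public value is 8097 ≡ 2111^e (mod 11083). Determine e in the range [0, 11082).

8208

Baby-step giant-step with m = ceil(sqrt(11082)) = 106.
Baby table (2111^j mod 11083 for j=0..105):
  0:1  1:2111  2:955  3:9982  4:3219  5:1430  6:4154  7:2441
  8:10439  9:3725  10:5628  11:10815  12:10568  13:10052  14:6910  15:1782
  16:4665  17:6111  18:10792  19:6347  20:10253  21:10067  22:5326  23:5024
  24:10316  25:10064  26:10076  27:2159  28:2536  29:407  30:5786  31:780
  32:6296  33:2339  34:5694  35:6062  36:7100  37:3884  38:8787  39:7498
  40:1754  41:972  42:1537  43:8371  44:4879  45:3462  46:4585  47:3476
  48:890  49:5763  50:7642  51:6497  52:5496  53:9238  54:6421  55:222
  56:3156  57:1433  58:10487  59:5306  60:7136  61:2299  62:9918  63:1111
  64:6808  65:8120  66:7002  67:7583  68:3861  69:4566  70:7699  71:4911
  72:4516  73:1896  74:1493  75:4151  76:7191  77:7574  78:7028  79:7054
  80:6525  81:9189  82:2729  83:8842  84:1690  85:9947  86:6915  87:1254
  88:9440  89:606  90:4721  91:2414  92:8857  93:106  94:2106  95:1483
  96:5207  97:8724  98:7501  99:8087  100:3837  101:9317  102:6945  103:9169
  104:4841  105:825
Giant step factor: 2111^(-106) ≡ 7214 (mod 11083).
Scan 8097·7214^i mod 11083 for i = 0, 1, …:
  i=0: 8097   i=1: 4348   i=2: 1582   i=3: 8141
  i=4: 357   i=5: 4142   i=6: 620   i=7: 6231
  i=8: 8869   i=9: 9890     …   i=76: 8286
  i=77: 4585
Match at i=77, j=46: e = 77·106 + 46 = 8208.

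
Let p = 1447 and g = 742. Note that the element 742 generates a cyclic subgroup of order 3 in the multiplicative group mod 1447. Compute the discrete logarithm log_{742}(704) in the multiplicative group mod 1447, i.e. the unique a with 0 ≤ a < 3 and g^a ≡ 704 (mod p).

2

Successive powers of 742 modulo 1447:
  742^0=1  742^1=742  742^2=704
So 742^2 ≡ 704 (mod 1447), giving a = 2.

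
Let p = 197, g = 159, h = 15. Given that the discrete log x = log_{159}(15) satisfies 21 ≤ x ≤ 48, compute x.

Compute 159^21 mod 197 = 87, then multiply by 159 repeatedly:
  159^21=87  159^22=43  159^23=139  159^24=37  159^25=170
  159^26=41  159^27=18  159^28=104  159^29=185  159^30=62
  159^31=8  159^32=90  159^33=126  159^34=137  159^35=113
  159^36=40  159^37=56  159^38=39  159^39=94  159^40=171
  159^41=3  159^42=83  159^43=195  159^44=76  159^45=67
  159^46=15
Found 15 at exponent 46.

46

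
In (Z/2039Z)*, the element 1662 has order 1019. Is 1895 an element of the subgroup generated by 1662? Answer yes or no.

no

1895 ∈ ⟨1662⟩ iff 1895^1019 ≡ 1 (mod 2039), since |⟨1662⟩| = 1019.
1895^1019 mod 2039 = 2038.
Since 2038 ≠ 1, 1895 does not lie in the subgroup.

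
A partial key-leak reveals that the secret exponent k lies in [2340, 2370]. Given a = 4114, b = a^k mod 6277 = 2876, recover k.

Compute 4114^2340 mod 6277 = 5572, then multiply by 4114 repeatedly:
  4114^2340=5572  4114^2341=5881  4114^2342=2876
Found 2876 at exponent 2342.

2342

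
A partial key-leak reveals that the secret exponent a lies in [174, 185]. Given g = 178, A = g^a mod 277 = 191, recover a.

176

Compute 178^174 mod 277 = 41, then multiply by 178 repeatedly:
  178^174=41  178^175=96  178^176=191
Found 191 at exponent 176.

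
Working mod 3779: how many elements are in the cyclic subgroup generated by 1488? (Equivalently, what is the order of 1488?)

3778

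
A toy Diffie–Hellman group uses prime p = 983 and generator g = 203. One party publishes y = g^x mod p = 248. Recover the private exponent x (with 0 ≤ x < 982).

162

Baby-step giant-step with m = ceil(sqrt(982)) = 32.
Baby table (203^j mod 983 for j=0..31):
  0:1  1:203  2:906  3:97  4:31  5:395  6:562  7:58
  8:961  9:449  10:711  11:815  12:301  13:157  14:415  15:690
  16:484  17:935  18:86  19:747  20:259  21:478  22:700  23:548
  24:165  25:73  26:74  27:277  28:200  29:297  30:328  31:723
Giant step factor: 203^(-32) ≡ 817 (mod 983).
Scan 248·817^i mod 983 for i = 0, 1, …:
  i=0: 248   i=1: 118   i=2: 72   i=3: 827
  i=4: 338   i=5: 906
Match at i=5, j=2: x = 5·32 + 2 = 162.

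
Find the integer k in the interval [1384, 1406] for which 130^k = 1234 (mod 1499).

1403

Compute 130^1384 mod 1499 = 768, then multiply by 130 repeatedly:
  130^1384=768  130^1385=906  130^1386=858  130^1387=614  130^1388=373
  130^1389=522  130^1390=405  130^1391=185  130^1392=66  130^1393=1085
  130^1394=144  130^1395=732  130^1396=723  130^1397=1052  130^1398=351
  130^1399=660  130^1400=357  130^1401=1440  130^1402=1324  130^1403=1234
Found 1234 at exponent 1403.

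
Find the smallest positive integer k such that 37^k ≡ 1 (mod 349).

58

The order of 37 must divide p − 1 = 348 = 2^2 · 3 · 29.
Divisors: 1, 2, 3, 4, 6, 12, 29, 58, 87, 116, 174, 348.
Check each in increasing order: 37^1 ≡ 37;  37^2 ≡ 322;  37^3 ≡ 48;  37^4 ≡ 31;  37^6 ≡ 210;  37^12 ≡ 126;  37^29 ≡ 348;  37^58 ≡ 1.
Smallest exponent giving 1 is 58.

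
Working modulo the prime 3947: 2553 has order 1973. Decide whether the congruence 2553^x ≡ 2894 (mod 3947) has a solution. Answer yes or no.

2894 ∈ ⟨2553⟩ iff 2894^1973 ≡ 1 (mod 3947), since |⟨2553⟩| = 1973.
2894^1973 mod 3947 = 1.
Since 1 = 1, 2894 lies in the subgroup.

yes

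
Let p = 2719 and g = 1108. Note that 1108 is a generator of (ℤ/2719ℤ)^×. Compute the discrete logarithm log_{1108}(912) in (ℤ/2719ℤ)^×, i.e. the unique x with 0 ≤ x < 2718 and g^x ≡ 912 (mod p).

1619

Baby-step giant-step with m = ceil(sqrt(2718)) = 53.
Baby table (1108^j mod 2719 for j=0..52):
  0:1  1:1108  2:1395  3:1268  4:1940  5:1510  6:895  7:1944
  8:504  9:1037  10:1578  11:107  12:1639  13:2439  14:2445  15:936
  16:1149  17:600  18:1364  19:2267  20:2199  21:268  22:573  23:1357
  24:2668  25:591  26:2268  27:588  28:1663  29:1841  30:578  31:1459
  32:1486  33:1493  34:1092  35:2700  36:700  37:685  38:379  39:1206
  40:1219  41:2028  42:1130  43:1300  44:2049  45:2646  46:686  47:1487
  48:2601  49:2487  50:1249  51:2640  52:2195
Giant step factor: 1108^(-53) ≡ 318 (mod 2719).
Scan 912·318^i mod 2719 for i = 0, 1, …:
  i=0: 912   i=1: 1802   i=2: 2046   i=3: 787
  i=4: 118   i=5: 2177   i=6: 1660   i=7: 394
  i=8: 218   i=9: 1349     …   i=29: 1656
  i=30: 1841
Match at i=30, j=29: x = 30·53 + 29 = 1619.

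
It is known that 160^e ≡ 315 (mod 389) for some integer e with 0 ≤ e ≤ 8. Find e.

2

Compute 160^0 mod 389 = 1, then multiply by 160 repeatedly:
  160^0=1  160^1=160  160^2=315
Found 315 at exponent 2.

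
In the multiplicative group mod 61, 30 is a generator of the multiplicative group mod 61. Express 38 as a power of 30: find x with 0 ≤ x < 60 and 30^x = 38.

3

Baby-step giant-step with m = ceil(sqrt(60)) = 8.
Baby table (30^j mod 61 for j=0..7):
  0:1  1:30  2:46  3:38  4:42  5:40  6:41  7:10
Giant step factor: 30^(-8) ≡ 12 (mod 61).
Scan 38·12^i mod 61 for i = 0, 1, …:
  i=0: 38
Match at i=0, j=3: x = 0·8 + 3 = 3.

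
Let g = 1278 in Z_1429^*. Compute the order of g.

476

The order of 1278 must divide p − 1 = 1428 = 2^2 · 3 · 7 · 17.
Divisors: 1, 2, 3, 4, 6, 7, 12, 14, 17, 21, 28, 34, 42, 51, 68, 84, 102, 119, 204, 238, 357, 476, 714, 1428.
Check each in increasing order: 1278^1 ≡ 1278;  1278^2 ≡ 1366;  1278^3 ≡ 939;  1278^4 ≡ 1111;  1278^6 ≡ 28;  1278^7 ≡ 59;  1278^12 ≡ 784;  1278^14 ≡ 623;  1278^17 ≡ 536;  1278^21 ≡ 1032;  1278^28 ≡ 870;  1278^34 ≡ 67;  1278^42 ≡ 419;  1278^51 ≡ 187;  1278^68 ≡ 202;  1278^84 ≡ 1223;  1278^102 ≡ 673;  1278^119 ≡ 620;  1278^204 ≡ 1365;  1278^238 ≡ 1428;  1278^357 ≡ 809;  1278^476 ≡ 1.
Smallest exponent giving 1 is 476.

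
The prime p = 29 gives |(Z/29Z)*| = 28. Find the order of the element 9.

The order of 9 must divide p − 1 = 28 = 2^2 · 7.
Divisors: 1, 2, 4, 7, 14, 28.
Check each in increasing order: 9^1 ≡ 9;  9^2 ≡ 23;  9^4 ≡ 7;  9^7 ≡ 28;  9^14 ≡ 1.
Smallest exponent giving 1 is 14.

14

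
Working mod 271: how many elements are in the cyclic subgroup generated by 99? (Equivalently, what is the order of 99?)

The order of 99 must divide p − 1 = 270 = 2 · 3^3 · 5.
Divisors: 1, 2, 3, 5, 6, 9, 10, 15, 18, 27, 30, 45, 54, 90, 135, 270.
Check each in increasing order: 99^1 ≡ 99;  99^2 ≡ 45;  99^3 ≡ 119;  99^5 ≡ 206;  99^6 ≡ 69;  99^9 ≡ 81;  99^10 ≡ 160;  99^15 ≡ 169;  99^18 ≡ 57;  99^27 ≡ 10;  99^30 ≡ 106;  99^45 ≡ 28;  99^54 ≡ 100;  99^90 ≡ 242;  99^135 ≡ 1.
Smallest exponent giving 1 is 135.

135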